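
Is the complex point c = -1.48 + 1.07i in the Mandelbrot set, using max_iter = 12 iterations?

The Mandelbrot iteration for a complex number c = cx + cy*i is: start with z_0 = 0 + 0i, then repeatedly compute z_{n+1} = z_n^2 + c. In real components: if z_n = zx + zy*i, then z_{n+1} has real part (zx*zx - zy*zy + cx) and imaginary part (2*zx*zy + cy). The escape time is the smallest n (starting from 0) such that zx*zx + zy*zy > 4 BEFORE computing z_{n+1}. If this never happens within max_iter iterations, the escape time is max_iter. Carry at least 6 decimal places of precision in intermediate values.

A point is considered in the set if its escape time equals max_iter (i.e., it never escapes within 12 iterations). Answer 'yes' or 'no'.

z_0 = 0 + 0i, c = -1.4800 + 1.0700i
Iter 1: z = -1.4800 + 1.0700i, |z|^2 = 3.3353
Iter 2: z = -0.4345 + -2.0972i, |z|^2 = 4.5870
Escaped at iteration 2

Answer: no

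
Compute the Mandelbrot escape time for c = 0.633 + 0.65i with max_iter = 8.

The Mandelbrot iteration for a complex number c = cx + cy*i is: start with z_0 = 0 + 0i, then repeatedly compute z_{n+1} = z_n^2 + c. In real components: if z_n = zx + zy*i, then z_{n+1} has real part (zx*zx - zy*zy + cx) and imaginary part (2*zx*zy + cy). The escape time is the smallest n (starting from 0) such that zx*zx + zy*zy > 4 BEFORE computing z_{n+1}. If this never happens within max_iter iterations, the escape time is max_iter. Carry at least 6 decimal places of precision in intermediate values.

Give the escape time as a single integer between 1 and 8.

z_0 = 0 + 0i, c = 0.6330 + 0.6500i
Iter 1: z = 0.6330 + 0.6500i, |z|^2 = 0.8232
Iter 2: z = 0.6112 + 1.4729i, |z|^2 = 2.5430
Iter 3: z = -1.1629 + 2.4504i, |z|^2 = 7.3570
Escaped at iteration 3

Answer: 3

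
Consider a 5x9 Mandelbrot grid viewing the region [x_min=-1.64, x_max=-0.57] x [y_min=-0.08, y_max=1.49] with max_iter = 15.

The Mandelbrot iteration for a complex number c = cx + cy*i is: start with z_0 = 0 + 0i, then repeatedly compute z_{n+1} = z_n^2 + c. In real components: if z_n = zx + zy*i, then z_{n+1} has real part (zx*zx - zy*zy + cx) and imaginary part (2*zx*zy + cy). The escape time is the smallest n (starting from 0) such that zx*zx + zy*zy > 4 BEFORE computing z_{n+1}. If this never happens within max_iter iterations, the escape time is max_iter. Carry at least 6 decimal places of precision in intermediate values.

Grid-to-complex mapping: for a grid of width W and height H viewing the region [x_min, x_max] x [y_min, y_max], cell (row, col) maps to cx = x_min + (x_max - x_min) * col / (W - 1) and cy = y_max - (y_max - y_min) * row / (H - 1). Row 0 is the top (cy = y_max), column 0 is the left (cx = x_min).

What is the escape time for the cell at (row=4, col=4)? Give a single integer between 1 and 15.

z_0 = 0 + 0i, c = -0.5700 + 0.7050i
Iter 1: z = -0.5700 + 0.7050i, |z|^2 = 0.8219
Iter 2: z = -0.7421 + -0.0987i, |z|^2 = 0.5605
Iter 3: z = -0.0290 + 0.8515i, |z|^2 = 0.7259
Iter 4: z = -1.2942 + 0.6556i, |z|^2 = 2.1048
Iter 5: z = 0.6751 + -0.9920i, |z|^2 = 1.4399
Iter 6: z = -1.0983 + -0.6345i, |z|^2 = 1.6089
Iter 7: z = 0.2338 + 2.0987i, |z|^2 = 4.4593
Escaped at iteration 7

Answer: 7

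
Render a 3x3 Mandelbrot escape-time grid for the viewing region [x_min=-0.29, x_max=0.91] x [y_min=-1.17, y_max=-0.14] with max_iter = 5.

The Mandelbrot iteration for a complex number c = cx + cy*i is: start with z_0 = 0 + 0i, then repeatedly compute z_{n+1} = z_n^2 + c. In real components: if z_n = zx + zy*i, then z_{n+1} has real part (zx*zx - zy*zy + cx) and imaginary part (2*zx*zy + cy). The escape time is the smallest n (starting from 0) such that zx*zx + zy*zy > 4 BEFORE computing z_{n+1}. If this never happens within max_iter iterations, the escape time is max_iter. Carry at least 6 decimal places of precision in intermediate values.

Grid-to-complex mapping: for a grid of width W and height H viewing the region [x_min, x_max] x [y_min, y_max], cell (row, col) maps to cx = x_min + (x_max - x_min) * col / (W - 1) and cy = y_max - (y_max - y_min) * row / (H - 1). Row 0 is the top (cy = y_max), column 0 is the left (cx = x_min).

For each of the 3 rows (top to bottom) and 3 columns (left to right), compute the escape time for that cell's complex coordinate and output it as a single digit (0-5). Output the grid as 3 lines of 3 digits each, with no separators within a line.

Answer: 553
552
422

Derivation:
(row=0, col=0): c = -0.2900 + -0.1400i → escape time 5
(row=0, col=1): c = 0.3100 + -0.1400i → escape time 5
(row=0, col=2): c = 0.9100 + -0.1400i → escape time 3
(row=1, col=0): c = -0.2900 + -0.6550i → escape time 5
(row=1, col=1): c = 0.3100 + -0.6550i → escape time 5
(row=1, col=2): c = 0.9100 + -0.6550i → escape time 2
(row=2, col=0): c = -0.2900 + -1.1700i → escape time 4
(row=2, col=1): c = 0.3100 + -1.1700i → escape time 2
(row=2, col=2): c = 0.9100 + -1.1700i → escape time 2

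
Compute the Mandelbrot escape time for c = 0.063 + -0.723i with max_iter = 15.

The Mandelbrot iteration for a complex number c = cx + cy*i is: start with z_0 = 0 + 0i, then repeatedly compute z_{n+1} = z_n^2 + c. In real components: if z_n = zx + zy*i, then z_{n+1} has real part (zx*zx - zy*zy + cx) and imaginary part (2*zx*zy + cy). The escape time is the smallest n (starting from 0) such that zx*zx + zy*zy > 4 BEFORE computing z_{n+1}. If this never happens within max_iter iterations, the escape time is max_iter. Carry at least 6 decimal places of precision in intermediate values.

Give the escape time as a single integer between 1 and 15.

z_0 = 0 + 0i, c = 0.0630 + -0.7230i
Iter 1: z = 0.0630 + -0.7230i, |z|^2 = 0.5267
Iter 2: z = -0.4558 + -0.8141i, |z|^2 = 0.8705
Iter 3: z = -0.3920 + 0.0191i, |z|^2 = 0.1541
Iter 4: z = 0.2163 + -0.7379i, |z|^2 = 0.5914
Iter 5: z = -0.4348 + -1.0423i, |z|^2 = 1.2754
Iter 6: z = -0.8343 + 0.1833i, |z|^2 = 0.7297
Iter 7: z = 0.7255 + -1.0289i, |z|^2 = 1.5849
Iter 8: z = -0.4692 + -2.2159i, |z|^2 = 5.1304
Escaped at iteration 8

Answer: 8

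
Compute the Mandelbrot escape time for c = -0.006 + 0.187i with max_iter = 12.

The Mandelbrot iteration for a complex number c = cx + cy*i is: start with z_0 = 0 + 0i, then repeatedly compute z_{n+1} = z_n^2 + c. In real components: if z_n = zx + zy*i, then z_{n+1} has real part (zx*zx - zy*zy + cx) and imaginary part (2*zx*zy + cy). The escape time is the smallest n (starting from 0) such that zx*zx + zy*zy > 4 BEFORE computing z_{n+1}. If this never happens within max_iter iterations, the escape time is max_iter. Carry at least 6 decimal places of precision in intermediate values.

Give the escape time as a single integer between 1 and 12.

z_0 = 0 + 0i, c = -0.0060 + 0.1870i
Iter 1: z = -0.0060 + 0.1870i, |z|^2 = 0.0350
Iter 2: z = -0.0409 + 0.1848i, |z|^2 = 0.0358
Iter 3: z = -0.0385 + 0.1719i, |z|^2 = 0.0310
Iter 4: z = -0.0341 + 0.1738i, |z|^2 = 0.0314
Iter 5: z = -0.0350 + 0.1752i, |z|^2 = 0.0319
Iter 6: z = -0.0355 + 0.1747i, |z|^2 = 0.0318
Iter 7: z = -0.0353 + 0.1746i, |z|^2 = 0.0317
Iter 8: z = -0.0352 + 0.1747i, |z|^2 = 0.0318
Iter 9: z = -0.0353 + 0.1747i, |z|^2 = 0.0318
Iter 10: z = -0.0353 + 0.1747i, |z|^2 = 0.0318
Iter 11: z = -0.0353 + 0.1747i, |z|^2 = 0.0318

Answer: 12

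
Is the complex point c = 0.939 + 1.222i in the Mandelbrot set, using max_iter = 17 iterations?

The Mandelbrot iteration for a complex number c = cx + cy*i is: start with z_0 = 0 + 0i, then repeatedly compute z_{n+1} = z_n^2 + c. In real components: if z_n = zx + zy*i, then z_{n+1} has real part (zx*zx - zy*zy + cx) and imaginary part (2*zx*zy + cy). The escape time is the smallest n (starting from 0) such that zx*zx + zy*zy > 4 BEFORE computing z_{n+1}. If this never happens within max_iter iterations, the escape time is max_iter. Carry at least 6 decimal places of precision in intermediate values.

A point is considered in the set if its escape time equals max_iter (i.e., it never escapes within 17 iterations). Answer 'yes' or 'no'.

Answer: no

Derivation:
z_0 = 0 + 0i, c = 0.9390 + 1.2220i
Iter 1: z = 0.9390 + 1.2220i, |z|^2 = 2.3750
Iter 2: z = 0.3274 + 3.5169i, |z|^2 = 12.4759
Escaped at iteration 2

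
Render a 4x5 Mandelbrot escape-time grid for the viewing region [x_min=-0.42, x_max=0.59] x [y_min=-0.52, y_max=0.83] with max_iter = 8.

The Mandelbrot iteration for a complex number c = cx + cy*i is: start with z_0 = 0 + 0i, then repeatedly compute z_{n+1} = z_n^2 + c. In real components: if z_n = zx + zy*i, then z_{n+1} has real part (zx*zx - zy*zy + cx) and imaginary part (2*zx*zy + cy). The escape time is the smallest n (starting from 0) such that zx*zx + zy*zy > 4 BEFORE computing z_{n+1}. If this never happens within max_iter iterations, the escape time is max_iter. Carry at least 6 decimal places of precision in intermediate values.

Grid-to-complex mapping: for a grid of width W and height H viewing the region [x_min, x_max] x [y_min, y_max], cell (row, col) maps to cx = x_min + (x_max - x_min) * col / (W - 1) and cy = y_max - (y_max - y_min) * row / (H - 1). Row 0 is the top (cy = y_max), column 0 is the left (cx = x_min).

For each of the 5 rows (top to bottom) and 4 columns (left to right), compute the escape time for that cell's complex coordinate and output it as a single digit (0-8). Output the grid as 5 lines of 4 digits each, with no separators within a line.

(row=0, col=0): c = -0.4200 + 0.8300i → escape time 6
(row=0, col=1): c = -0.0833 + 0.8300i → escape time 8
(row=0, col=2): c = 0.2533 + 0.8300i → escape time 5
(row=0, col=3): c = 0.5900 + 0.8300i → escape time 3
(row=1, col=0): c = -0.4200 + 0.4925i → escape time 8
(row=1, col=1): c = -0.0833 + 0.4925i → escape time 8
(row=1, col=2): c = 0.2533 + 0.4925i → escape time 8
(row=1, col=3): c = 0.5900 + 0.4925i → escape time 4
(row=2, col=0): c = -0.4200 + 0.1550i → escape time 8
(row=2, col=1): c = -0.0833 + 0.1550i → escape time 8
(row=2, col=2): c = 0.2533 + 0.1550i → escape time 8
(row=2, col=3): c = 0.5900 + 0.1550i → escape time 4
(row=3, col=0): c = -0.4200 + -0.1825i → escape time 8
(row=3, col=1): c = -0.0833 + -0.1825i → escape time 8
(row=3, col=2): c = 0.2533 + -0.1825i → escape time 8
(row=3, col=3): c = 0.5900 + -0.1825i → escape time 4
(row=4, col=0): c = -0.4200 + -0.5200i → escape time 8
(row=4, col=1): c = -0.0833 + -0.5200i → escape time 8
(row=4, col=2): c = 0.2533 + -0.5200i → escape time 8
(row=4, col=3): c = 0.5900 + -0.5200i → escape time 3

Answer: 6853
8884
8884
8884
8883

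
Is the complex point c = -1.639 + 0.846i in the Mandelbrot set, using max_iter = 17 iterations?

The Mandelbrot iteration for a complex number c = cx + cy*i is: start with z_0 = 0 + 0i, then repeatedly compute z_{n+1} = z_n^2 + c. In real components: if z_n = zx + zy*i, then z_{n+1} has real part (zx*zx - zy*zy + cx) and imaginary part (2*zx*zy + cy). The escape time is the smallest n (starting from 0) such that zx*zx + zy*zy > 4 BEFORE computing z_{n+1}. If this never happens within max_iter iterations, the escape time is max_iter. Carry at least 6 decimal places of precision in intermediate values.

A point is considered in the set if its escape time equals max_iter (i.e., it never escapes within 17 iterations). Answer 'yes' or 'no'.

z_0 = 0 + 0i, c = -1.6390 + 0.8460i
Iter 1: z = -1.6390 + 0.8460i, |z|^2 = 3.4020
Iter 2: z = 0.3316 + -1.9272i, |z|^2 = 3.8240
Iter 3: z = -5.2431 + -0.4321i, |z|^2 = 27.6767
Escaped at iteration 3

Answer: no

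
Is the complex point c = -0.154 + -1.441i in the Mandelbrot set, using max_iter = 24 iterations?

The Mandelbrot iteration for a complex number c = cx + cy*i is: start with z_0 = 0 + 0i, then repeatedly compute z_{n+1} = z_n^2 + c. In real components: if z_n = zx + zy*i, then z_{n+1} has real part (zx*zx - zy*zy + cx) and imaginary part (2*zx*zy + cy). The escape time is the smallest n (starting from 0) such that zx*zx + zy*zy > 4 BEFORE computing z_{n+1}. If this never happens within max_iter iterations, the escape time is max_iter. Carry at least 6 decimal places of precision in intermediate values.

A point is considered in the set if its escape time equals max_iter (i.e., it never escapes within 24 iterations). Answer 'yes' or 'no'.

Answer: no

Derivation:
z_0 = 0 + 0i, c = -0.1540 + -1.4410i
Iter 1: z = -0.1540 + -1.4410i, |z|^2 = 2.1002
Iter 2: z = -2.2068 + -0.9972i, |z|^2 = 5.8642
Escaped at iteration 2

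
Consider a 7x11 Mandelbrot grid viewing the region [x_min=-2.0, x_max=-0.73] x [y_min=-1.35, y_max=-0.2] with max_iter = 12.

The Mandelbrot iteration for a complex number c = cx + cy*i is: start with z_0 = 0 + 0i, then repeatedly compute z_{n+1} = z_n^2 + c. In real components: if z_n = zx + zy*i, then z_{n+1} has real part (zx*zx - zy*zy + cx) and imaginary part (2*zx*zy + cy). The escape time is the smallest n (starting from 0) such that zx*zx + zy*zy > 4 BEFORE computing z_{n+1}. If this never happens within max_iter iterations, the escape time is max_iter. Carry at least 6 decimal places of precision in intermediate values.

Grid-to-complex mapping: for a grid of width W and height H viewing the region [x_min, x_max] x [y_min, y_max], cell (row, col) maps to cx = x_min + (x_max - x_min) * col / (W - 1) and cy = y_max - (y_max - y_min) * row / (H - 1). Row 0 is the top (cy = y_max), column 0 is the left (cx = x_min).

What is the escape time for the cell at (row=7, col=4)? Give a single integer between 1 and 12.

Answer: 3

Derivation:
z_0 = 0 + 0i, c = -1.1533 + -1.0050i
Iter 1: z = -1.1533 + -1.0050i, |z|^2 = 2.3402
Iter 2: z = -0.8332 + 1.3132i, |z|^2 = 2.4187
Iter 3: z = -2.1836 + -3.1933i, |z|^2 = 14.9652
Escaped at iteration 3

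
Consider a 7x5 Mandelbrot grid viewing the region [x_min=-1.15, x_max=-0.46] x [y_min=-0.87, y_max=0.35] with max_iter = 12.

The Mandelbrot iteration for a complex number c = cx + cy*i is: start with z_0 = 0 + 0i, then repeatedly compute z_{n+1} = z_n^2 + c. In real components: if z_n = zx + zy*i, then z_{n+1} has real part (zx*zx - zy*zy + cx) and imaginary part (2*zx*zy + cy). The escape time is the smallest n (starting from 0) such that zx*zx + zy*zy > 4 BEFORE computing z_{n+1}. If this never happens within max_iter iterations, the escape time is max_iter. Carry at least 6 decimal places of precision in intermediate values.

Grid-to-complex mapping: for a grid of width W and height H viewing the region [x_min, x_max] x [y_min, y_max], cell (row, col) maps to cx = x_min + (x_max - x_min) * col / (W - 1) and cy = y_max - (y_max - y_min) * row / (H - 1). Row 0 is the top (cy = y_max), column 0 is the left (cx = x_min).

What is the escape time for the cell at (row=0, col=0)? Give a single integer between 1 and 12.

z_0 = 0 + 0i, c = -1.1500 + 0.3500i
Iter 1: z = -1.1500 + 0.3500i, |z|^2 = 1.4450
Iter 2: z = 0.0500 + -0.4550i, |z|^2 = 0.2095
Iter 3: z = -1.3545 + 0.3045i, |z|^2 = 1.9275
Iter 4: z = 0.5920 + -0.4749i, |z|^2 = 0.5760
Iter 5: z = -1.0251 + -0.2123i, |z|^2 = 1.0958
Iter 6: z = -0.1443 + 0.7852i, |z|^2 = 0.6374
Iter 7: z = -1.7458 + 0.1233i, |z|^2 = 3.0629
Iter 8: z = 1.8825 + -0.0805i, |z|^2 = 3.5504
Iter 9: z = 2.3875 + 0.0468i, |z|^2 = 5.7021
Escaped at iteration 9

Answer: 9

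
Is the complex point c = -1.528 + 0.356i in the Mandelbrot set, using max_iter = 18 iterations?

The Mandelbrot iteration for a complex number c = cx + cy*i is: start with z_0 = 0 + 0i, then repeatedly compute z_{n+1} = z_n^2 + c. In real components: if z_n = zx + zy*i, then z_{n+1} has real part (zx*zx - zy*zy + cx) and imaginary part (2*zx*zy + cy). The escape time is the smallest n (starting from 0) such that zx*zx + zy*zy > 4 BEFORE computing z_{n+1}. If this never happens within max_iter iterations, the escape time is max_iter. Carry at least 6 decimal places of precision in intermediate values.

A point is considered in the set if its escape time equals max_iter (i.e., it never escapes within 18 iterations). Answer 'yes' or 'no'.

Answer: no

Derivation:
z_0 = 0 + 0i, c = -1.5280 + 0.3560i
Iter 1: z = -1.5280 + 0.3560i, |z|^2 = 2.4615
Iter 2: z = 0.6800 + -0.7319i, |z|^2 = 0.9982
Iter 3: z = -1.6013 + -0.6395i, |z|^2 = 2.9730
Iter 4: z = 0.6271 + 2.4040i, |z|^2 = 6.1726
Escaped at iteration 4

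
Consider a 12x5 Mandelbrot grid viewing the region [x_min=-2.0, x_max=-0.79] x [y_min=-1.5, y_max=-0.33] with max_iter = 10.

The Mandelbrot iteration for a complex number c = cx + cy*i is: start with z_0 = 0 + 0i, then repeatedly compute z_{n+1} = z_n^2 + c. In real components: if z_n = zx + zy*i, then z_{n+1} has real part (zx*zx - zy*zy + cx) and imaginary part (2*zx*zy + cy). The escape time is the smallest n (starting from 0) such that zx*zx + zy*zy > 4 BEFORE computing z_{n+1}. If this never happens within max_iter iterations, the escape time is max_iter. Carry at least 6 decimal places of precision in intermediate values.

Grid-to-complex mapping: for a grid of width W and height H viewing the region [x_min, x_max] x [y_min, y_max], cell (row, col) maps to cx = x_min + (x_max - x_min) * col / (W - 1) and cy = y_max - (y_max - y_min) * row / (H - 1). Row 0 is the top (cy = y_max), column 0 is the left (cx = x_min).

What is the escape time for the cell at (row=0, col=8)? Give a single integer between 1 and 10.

Answer: 9

Derivation:
z_0 = 0 + 0i, c = -1.1200 + -0.3300i
Iter 1: z = -1.1200 + -0.3300i, |z|^2 = 1.3633
Iter 2: z = 0.0255 + 0.4092i, |z|^2 = 0.1681
Iter 3: z = -1.2868 + -0.3091i, |z|^2 = 1.7514
Iter 4: z = 0.4403 + 0.4656i, |z|^2 = 0.4106
Iter 5: z = -1.1429 + 0.0800i, |z|^2 = 1.3127
Iter 6: z = 0.1799 + -0.5128i, |z|^2 = 0.2953
Iter 7: z = -1.3506 + -0.5145i, |z|^2 = 2.0888
Iter 8: z = 0.4394 + 1.0597i, |z|^2 = 1.3160
Iter 9: z = -2.0498 + 0.6013i, |z|^2 = 4.5632
Escaped at iteration 9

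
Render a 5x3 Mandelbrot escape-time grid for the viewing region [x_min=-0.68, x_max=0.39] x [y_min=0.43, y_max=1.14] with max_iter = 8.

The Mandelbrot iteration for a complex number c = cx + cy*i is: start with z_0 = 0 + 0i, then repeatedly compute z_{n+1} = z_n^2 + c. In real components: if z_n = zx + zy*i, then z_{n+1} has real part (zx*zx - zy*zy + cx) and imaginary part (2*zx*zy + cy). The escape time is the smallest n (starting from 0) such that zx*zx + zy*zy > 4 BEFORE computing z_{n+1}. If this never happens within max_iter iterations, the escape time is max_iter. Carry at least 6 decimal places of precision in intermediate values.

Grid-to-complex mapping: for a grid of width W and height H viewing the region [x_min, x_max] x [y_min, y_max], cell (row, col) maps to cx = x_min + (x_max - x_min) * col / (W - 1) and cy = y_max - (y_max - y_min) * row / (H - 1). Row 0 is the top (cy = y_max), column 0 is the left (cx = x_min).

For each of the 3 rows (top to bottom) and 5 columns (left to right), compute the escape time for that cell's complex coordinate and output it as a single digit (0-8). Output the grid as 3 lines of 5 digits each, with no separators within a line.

(row=0, col=0): c = -0.6800 + 1.1400i → escape time 3
(row=0, col=1): c = -0.4125 + 1.1400i → escape time 4
(row=0, col=2): c = -0.1450 + 1.1400i → escape time 5
(row=0, col=3): c = 0.1225 + 1.1400i → escape time 3
(row=0, col=4): c = 0.3900 + 1.1400i → escape time 2
(row=1, col=0): c = -0.6800 + 0.7850i → escape time 4
(row=1, col=1): c = -0.4125 + 0.7850i → escape time 6
(row=1, col=2): c = -0.1450 + 0.7850i → escape time 8
(row=1, col=3): c = 0.1225 + 0.7850i → escape time 6
(row=1, col=4): c = 0.3900 + 0.7850i → escape time 4
(row=2, col=0): c = -0.6800 + 0.4300i → escape time 8
(row=2, col=1): c = -0.4125 + 0.4300i → escape time 8
(row=2, col=2): c = -0.1450 + 0.4300i → escape time 8
(row=2, col=3): c = 0.1225 + 0.4300i → escape time 8
(row=2, col=4): c = 0.3900 + 0.4300i → escape time 8

Answer: 34532
46864
88888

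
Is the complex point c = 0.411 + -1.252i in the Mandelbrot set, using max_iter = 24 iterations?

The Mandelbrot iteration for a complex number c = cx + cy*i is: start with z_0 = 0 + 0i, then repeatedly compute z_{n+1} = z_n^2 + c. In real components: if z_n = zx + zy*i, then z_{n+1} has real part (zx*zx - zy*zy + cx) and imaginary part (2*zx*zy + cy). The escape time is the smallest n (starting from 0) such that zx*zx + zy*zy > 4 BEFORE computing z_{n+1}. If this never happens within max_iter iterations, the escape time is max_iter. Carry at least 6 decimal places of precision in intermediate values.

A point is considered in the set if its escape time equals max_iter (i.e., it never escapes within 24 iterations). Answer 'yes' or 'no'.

Answer: no

Derivation:
z_0 = 0 + 0i, c = 0.4110 + -1.2520i
Iter 1: z = 0.4110 + -1.2520i, |z|^2 = 1.7364
Iter 2: z = -0.9876 + -2.2811i, |z|^2 = 6.1789
Escaped at iteration 2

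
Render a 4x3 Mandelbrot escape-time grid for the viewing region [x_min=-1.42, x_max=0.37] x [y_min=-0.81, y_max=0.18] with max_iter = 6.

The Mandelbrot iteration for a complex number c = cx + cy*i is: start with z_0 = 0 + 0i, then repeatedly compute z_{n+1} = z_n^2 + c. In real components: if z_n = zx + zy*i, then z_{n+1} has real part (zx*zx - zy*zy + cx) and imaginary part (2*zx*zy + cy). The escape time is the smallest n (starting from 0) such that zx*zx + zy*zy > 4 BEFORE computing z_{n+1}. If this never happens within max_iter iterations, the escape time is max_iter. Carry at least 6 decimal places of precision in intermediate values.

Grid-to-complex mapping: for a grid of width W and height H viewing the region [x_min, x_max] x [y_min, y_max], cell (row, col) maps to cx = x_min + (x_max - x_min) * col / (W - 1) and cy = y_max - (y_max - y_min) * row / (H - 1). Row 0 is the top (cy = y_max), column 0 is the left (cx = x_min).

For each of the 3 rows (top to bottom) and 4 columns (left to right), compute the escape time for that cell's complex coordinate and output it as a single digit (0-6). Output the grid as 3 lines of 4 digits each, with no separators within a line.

(row=0, col=0): c = -1.4200 + 0.1800i → escape time 6
(row=0, col=1): c = -0.8233 + 0.1800i → escape time 6
(row=0, col=2): c = -0.2267 + 0.1800i → escape time 6
(row=0, col=3): c = 0.3700 + 0.1800i → escape time 6
(row=1, col=0): c = -1.4200 + -0.3150i → escape time 5
(row=1, col=1): c = -0.8233 + -0.3150i → escape time 6
(row=1, col=2): c = -0.2267 + -0.3150i → escape time 6
(row=1, col=3): c = 0.3700 + -0.3150i → escape time 6
(row=2, col=0): c = -1.4200 + -0.8100i → escape time 3
(row=2, col=1): c = -0.8233 + -0.8100i → escape time 4
(row=2, col=2): c = -0.2267 + -0.8100i → escape time 6
(row=2, col=3): c = 0.3700 + -0.8100i → escape time 4

Answer: 6666
5666
3464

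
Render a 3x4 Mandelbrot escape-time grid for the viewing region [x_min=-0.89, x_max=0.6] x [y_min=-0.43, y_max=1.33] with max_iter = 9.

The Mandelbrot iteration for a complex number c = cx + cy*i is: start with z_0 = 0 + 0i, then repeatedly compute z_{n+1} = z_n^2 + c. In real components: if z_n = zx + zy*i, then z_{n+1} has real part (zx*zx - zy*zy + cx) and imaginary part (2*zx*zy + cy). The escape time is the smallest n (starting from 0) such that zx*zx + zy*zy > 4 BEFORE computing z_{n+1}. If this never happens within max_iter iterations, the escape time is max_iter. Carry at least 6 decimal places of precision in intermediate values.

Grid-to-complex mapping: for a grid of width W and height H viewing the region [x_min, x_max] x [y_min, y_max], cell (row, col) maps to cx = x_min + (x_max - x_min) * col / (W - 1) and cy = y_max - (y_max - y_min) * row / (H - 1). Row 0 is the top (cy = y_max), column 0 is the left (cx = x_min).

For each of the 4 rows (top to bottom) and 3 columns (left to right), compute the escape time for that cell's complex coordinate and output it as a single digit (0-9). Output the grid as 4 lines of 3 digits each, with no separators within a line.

(row=0, col=0): c = -0.8900 + 1.3300i → escape time 2
(row=0, col=1): c = -0.1450 + 1.3300i → escape time 2
(row=0, col=2): c = 0.6000 + 1.3300i → escape time 2
(row=1, col=0): c = -0.8900 + 0.7433i → escape time 4
(row=1, col=1): c = -0.1450 + 0.7433i → escape time 9
(row=1, col=2): c = 0.6000 + 0.7433i → escape time 3
(row=2, col=0): c = -0.8900 + 0.1567i → escape time 9
(row=2, col=1): c = -0.1450 + 0.1567i → escape time 9
(row=2, col=2): c = 0.6000 + 0.1567i → escape time 4
(row=3, col=0): c = -0.8900 + -0.4300i → escape time 6
(row=3, col=1): c = -0.1450 + -0.4300i → escape time 9
(row=3, col=2): c = 0.6000 + -0.4300i → escape time 4

Answer: 222
493
994
694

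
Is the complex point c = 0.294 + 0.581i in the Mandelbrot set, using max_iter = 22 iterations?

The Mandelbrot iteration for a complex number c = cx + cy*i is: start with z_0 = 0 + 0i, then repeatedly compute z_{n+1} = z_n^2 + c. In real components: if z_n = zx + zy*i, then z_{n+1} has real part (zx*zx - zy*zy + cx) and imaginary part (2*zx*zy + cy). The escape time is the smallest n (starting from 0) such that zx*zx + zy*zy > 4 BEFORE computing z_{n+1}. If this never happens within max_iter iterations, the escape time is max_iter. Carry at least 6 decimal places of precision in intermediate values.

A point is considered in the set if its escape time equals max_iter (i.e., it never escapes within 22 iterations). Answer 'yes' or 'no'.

z_0 = 0 + 0i, c = 0.2940 + 0.5810i
Iter 1: z = 0.2940 + 0.5810i, |z|^2 = 0.4240
Iter 2: z = 0.0429 + 0.9226i, |z|^2 = 0.8531
Iter 3: z = -0.5554 + 0.6601i, |z|^2 = 0.7442
Iter 4: z = 0.1667 + -0.1523i, |z|^2 = 0.0510
Iter 5: z = 0.2986 + 0.5302i, |z|^2 = 0.3703
Iter 6: z = 0.1020 + 0.8977i, |z|^2 = 0.8162
Iter 7: z = -0.5014 + 0.7642i, |z|^2 = 0.8354
Iter 8: z = -0.0386 + -0.1853i, |z|^2 = 0.0358
Iter 9: z = 0.2611 + 0.5953i, |z|^2 = 0.4226
Iter 10: z = 0.0078 + 0.8919i, |z|^2 = 0.7956
Iter 11: z = -0.5015 + 0.5950i, |z|^2 = 0.6054
Iter 12: z = 0.1915 + -0.0157i, |z|^2 = 0.0369
Iter 13: z = 0.3304 + 0.5750i, |z|^2 = 0.4398
Iter 14: z = 0.0726 + 0.9610i, |z|^2 = 0.9287
Iter 15: z = -0.6242 + 0.7205i, |z|^2 = 0.9087
Iter 16: z = 0.1646 + -0.3184i, |z|^2 = 0.1285
Iter 17: z = 0.2197 + 0.4762i, |z|^2 = 0.2750
Iter 18: z = 0.1155 + 0.7902i, |z|^2 = 0.6378
Iter 19: z = -0.3171 + 0.7635i, |z|^2 = 0.6835
Iter 20: z = -0.1884 + 0.0968i, |z|^2 = 0.0449
Iter 21: z = 0.3201 + 0.5445i, |z|^2 = 0.3990
Did not escape in 22 iterations → in set

Answer: yes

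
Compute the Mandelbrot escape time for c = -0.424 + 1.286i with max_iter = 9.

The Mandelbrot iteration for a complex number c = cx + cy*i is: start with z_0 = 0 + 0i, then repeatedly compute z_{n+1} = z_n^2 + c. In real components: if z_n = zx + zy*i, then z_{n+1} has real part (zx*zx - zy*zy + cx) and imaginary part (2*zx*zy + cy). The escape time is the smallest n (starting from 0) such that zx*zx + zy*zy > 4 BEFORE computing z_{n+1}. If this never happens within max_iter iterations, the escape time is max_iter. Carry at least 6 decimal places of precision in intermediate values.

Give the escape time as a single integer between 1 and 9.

Answer: 3

Derivation:
z_0 = 0 + 0i, c = -0.4240 + 1.2860i
Iter 1: z = -0.4240 + 1.2860i, |z|^2 = 1.8336
Iter 2: z = -1.8980 + 0.1955i, |z|^2 = 3.6407
Iter 3: z = 3.1403 + 0.5440i, |z|^2 = 10.1572
Escaped at iteration 3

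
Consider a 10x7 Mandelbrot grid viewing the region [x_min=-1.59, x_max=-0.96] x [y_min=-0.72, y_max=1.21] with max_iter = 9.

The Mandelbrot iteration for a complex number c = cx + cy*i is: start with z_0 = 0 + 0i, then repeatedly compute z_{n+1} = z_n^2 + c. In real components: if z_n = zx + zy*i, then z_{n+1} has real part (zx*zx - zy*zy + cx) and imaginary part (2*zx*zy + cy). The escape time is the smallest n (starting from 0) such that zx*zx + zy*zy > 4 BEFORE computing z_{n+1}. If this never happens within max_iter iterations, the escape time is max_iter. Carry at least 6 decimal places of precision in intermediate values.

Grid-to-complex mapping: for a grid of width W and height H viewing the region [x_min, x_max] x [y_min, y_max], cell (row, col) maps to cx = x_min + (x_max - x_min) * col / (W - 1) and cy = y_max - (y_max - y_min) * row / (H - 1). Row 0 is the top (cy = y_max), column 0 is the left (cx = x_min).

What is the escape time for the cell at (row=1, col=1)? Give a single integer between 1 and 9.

Answer: 3

Derivation:
z_0 = 0 + 0i, c = -1.5200 + 0.8883i
Iter 1: z = -1.5200 + 0.8883i, |z|^2 = 3.0995
Iter 2: z = 0.0013 + -1.8122i, |z|^2 = 3.2841
Iter 3: z = -4.8041 + 0.8838i, |z|^2 = 23.8601
Escaped at iteration 3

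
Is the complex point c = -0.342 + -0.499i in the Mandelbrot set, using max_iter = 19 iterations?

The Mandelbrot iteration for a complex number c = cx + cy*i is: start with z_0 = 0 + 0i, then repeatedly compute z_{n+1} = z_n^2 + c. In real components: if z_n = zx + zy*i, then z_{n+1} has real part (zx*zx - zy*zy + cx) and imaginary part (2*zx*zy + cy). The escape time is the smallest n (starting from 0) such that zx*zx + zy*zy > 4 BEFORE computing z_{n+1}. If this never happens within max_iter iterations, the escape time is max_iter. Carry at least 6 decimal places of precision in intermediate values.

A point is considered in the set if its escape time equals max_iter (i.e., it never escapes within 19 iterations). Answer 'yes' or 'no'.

z_0 = 0 + 0i, c = -0.3420 + -0.4990i
Iter 1: z = -0.3420 + -0.4990i, |z|^2 = 0.3660
Iter 2: z = -0.4740 + -0.1577i, |z|^2 = 0.2496
Iter 3: z = -0.1422 + -0.3495i, |z|^2 = 0.1424
Iter 4: z = -0.4439 + -0.3996i, |z|^2 = 0.3568
Iter 5: z = -0.3046 + -0.1442i, |z|^2 = 0.1136
Iter 6: z = -0.2700 + -0.4112i, |z|^2 = 0.2420
Iter 7: z = -0.4382 + -0.2770i, |z|^2 = 0.2687
Iter 8: z = -0.2267 + -0.2563i, |z|^2 = 0.1171
Iter 9: z = -0.3563 + -0.3828i, |z|^2 = 0.2735
Iter 10: z = -0.3616 + -0.2262i, |z|^2 = 0.1819
Iter 11: z = -0.2624 + -0.3354i, |z|^2 = 0.1814
Iter 12: z = -0.3856 + -0.3230i, |z|^2 = 0.2530
Iter 13: z = -0.2976 + -0.2499i, |z|^2 = 0.1510
Iter 14: z = -0.3159 + -0.3502i, |z|^2 = 0.2225
Iter 15: z = -0.3649 + -0.2777i, |z|^2 = 0.2103
Iter 16: z = -0.2860 + -0.2963i, |z|^2 = 0.1696
Iter 17: z = -0.3480 + -0.3295i, |z|^2 = 0.2297
Iter 18: z = -0.3295 + -0.2697i, |z|^2 = 0.1813
Did not escape in 19 iterations → in set

Answer: yes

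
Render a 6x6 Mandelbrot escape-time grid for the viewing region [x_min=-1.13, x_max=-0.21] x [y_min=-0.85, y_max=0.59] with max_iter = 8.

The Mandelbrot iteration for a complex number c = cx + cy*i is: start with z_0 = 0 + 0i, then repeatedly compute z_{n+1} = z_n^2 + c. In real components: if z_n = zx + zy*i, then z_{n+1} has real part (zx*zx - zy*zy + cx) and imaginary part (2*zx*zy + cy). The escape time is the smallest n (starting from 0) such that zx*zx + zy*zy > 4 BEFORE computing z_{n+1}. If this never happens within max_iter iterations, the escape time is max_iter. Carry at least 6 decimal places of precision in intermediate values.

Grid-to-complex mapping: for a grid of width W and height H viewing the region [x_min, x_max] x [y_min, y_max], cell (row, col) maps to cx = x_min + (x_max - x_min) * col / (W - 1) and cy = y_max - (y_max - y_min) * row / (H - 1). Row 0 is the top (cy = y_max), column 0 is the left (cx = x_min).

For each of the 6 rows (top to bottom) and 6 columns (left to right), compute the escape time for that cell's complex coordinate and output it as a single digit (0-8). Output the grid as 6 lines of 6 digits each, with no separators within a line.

Answer: 456888
888888
888888
888888
456888
334458

Derivation:
(row=0, col=0): c = -1.1300 + 0.5900i → escape time 4
(row=0, col=1): c = -0.9460 + 0.5900i → escape time 5
(row=0, col=2): c = -0.7620 + 0.5900i → escape time 6
(row=0, col=3): c = -0.5780 + 0.5900i → escape time 8
(row=0, col=4): c = -0.3940 + 0.5900i → escape time 8
(row=0, col=5): c = -0.2100 + 0.5900i → escape time 8
(row=1, col=0): c = -1.1300 + 0.3020i → escape time 8
(row=1, col=1): c = -0.9460 + 0.3020i → escape time 8
(row=1, col=2): c = -0.7620 + 0.3020i → escape time 8
(row=1, col=3): c = -0.5780 + 0.3020i → escape time 8
(row=1, col=4): c = -0.3940 + 0.3020i → escape time 8
(row=1, col=5): c = -0.2100 + 0.3020i → escape time 8
(row=2, col=0): c = -1.1300 + 0.0140i → escape time 8
(row=2, col=1): c = -0.9460 + 0.0140i → escape time 8
(row=2, col=2): c = -0.7620 + 0.0140i → escape time 8
(row=2, col=3): c = -0.5780 + 0.0140i → escape time 8
(row=2, col=4): c = -0.3940 + 0.0140i → escape time 8
(row=2, col=5): c = -0.2100 + 0.0140i → escape time 8
(row=3, col=0): c = -1.1300 + -0.2740i → escape time 8
(row=3, col=1): c = -0.9460 + -0.2740i → escape time 8
(row=3, col=2): c = -0.7620 + -0.2740i → escape time 8
(row=3, col=3): c = -0.5780 + -0.2740i → escape time 8
(row=3, col=4): c = -0.3940 + -0.2740i → escape time 8
(row=3, col=5): c = -0.2100 + -0.2740i → escape time 8
(row=4, col=0): c = -1.1300 + -0.5620i → escape time 4
(row=4, col=1): c = -0.9460 + -0.5620i → escape time 5
(row=4, col=2): c = -0.7620 + -0.5620i → escape time 6
(row=4, col=3): c = -0.5780 + -0.5620i → escape time 8
(row=4, col=4): c = -0.3940 + -0.5620i → escape time 8
(row=4, col=5): c = -0.2100 + -0.5620i → escape time 8
(row=5, col=0): c = -1.1300 + -0.8500i → escape time 3
(row=5, col=1): c = -0.9460 + -0.8500i → escape time 3
(row=5, col=2): c = -0.7620 + -0.8500i → escape time 4
(row=5, col=3): c = -0.5780 + -0.8500i → escape time 4
(row=5, col=4): c = -0.3940 + -0.8500i → escape time 5
(row=5, col=5): c = -0.2100 + -0.8500i → escape time 8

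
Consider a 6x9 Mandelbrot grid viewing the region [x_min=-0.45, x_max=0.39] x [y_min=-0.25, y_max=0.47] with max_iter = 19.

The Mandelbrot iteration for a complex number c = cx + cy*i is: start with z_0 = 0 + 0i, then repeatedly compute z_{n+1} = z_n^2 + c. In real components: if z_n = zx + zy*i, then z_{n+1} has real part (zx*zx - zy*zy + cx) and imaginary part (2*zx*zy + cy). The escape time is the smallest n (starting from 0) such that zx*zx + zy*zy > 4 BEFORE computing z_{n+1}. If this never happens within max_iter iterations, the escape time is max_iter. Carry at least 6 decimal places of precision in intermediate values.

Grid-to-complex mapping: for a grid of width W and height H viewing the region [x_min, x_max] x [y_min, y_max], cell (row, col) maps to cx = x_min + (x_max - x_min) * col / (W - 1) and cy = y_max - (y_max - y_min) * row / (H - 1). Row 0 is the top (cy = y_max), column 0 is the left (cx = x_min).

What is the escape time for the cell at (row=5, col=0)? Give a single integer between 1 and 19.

z_0 = 0 + 0i, c = -0.4500 + 0.0200i
Iter 1: z = -0.4500 + 0.0200i, |z|^2 = 0.2029
Iter 2: z = -0.2479 + 0.0020i, |z|^2 = 0.0615
Iter 3: z = -0.3885 + 0.0190i, |z|^2 = 0.1513
Iter 4: z = -0.2994 + 0.0052i, |z|^2 = 0.0897
Iter 5: z = -0.3604 + 0.0169i, |z|^2 = 0.1302
Iter 6: z = -0.3204 + 0.0078i, |z|^2 = 0.1027
Iter 7: z = -0.3474 + 0.0150i, |z|^2 = 0.1209
Iter 8: z = -0.3295 + 0.0096i, |z|^2 = 0.1087
Iter 9: z = -0.3415 + 0.0137i, |z|^2 = 0.1168
Iter 10: z = -0.3336 + 0.0107i, |z|^2 = 0.1114
Iter 11: z = -0.3388 + 0.0129i, |z|^2 = 0.1150
Iter 12: z = -0.3353 + 0.0113i, |z|^2 = 0.1126
Iter 13: z = -0.3377 + 0.0124i, |z|^2 = 0.1142
Iter 14: z = -0.3361 + 0.0116i, |z|^2 = 0.1131
Iter 15: z = -0.3371 + 0.0122i, |z|^2 = 0.1138
Iter 16: z = -0.3365 + 0.0118i, |z|^2 = 0.1134
Iter 17: z = -0.3369 + 0.0121i, |z|^2 = 0.1137
Iter 18: z = -0.3366 + 0.0119i, |z|^2 = 0.1135

Answer: 19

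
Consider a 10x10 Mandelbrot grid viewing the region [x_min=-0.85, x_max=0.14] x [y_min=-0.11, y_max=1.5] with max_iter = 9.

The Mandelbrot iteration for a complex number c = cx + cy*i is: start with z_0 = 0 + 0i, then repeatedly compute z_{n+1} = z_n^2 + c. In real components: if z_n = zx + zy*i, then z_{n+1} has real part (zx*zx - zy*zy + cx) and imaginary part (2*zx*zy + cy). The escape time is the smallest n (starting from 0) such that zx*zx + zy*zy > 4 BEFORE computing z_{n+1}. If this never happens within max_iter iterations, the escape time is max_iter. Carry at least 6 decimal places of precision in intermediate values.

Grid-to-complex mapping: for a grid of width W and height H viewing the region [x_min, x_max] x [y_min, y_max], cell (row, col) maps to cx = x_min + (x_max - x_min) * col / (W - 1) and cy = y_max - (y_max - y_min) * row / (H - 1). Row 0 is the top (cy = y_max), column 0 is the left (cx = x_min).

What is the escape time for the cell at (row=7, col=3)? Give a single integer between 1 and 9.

Answer: 9

Derivation:
z_0 = 0 + 0i, c = -0.5200 + 0.2478i
Iter 1: z = -0.5200 + 0.2478i, |z|^2 = 0.3318
Iter 2: z = -0.3110 + -0.0099i, |z|^2 = 0.0968
Iter 3: z = -0.4234 + 0.2539i, |z|^2 = 0.2437
Iter 4: z = -0.4052 + 0.0327i, |z|^2 = 0.1653
Iter 5: z = -0.3569 + 0.2212i, |z|^2 = 0.1763
Iter 6: z = -0.4416 + 0.0899i, |z|^2 = 0.2031
Iter 7: z = -0.3331 + 0.1684i, |z|^2 = 0.1393
Iter 8: z = -0.4374 + 0.1356i, |z|^2 = 0.2097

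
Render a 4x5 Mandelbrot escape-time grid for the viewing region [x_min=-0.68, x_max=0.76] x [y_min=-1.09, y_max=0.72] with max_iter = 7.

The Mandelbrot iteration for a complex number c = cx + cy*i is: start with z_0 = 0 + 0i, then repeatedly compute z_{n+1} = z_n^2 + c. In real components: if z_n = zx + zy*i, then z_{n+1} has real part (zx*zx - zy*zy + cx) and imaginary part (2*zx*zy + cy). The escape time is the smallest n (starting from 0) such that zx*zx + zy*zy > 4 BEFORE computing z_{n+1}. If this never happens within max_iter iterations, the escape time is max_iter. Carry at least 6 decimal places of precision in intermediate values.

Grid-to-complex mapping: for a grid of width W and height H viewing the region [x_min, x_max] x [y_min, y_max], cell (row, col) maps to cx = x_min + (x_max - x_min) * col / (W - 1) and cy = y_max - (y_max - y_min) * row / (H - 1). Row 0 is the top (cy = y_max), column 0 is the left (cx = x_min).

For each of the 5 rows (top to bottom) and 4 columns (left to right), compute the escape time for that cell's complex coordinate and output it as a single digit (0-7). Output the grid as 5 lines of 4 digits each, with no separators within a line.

(row=0, col=0): c = -0.6800 + 0.7200i → escape time 5
(row=0, col=1): c = -0.2000 + 0.7200i → escape time 7
(row=0, col=2): c = 0.2800 + 0.7200i → escape time 6
(row=0, col=3): c = 0.7600 + 0.7200i → escape time 3
(row=1, col=0): c = -0.6800 + 0.2675i → escape time 7
(row=1, col=1): c = -0.2000 + 0.2675i → escape time 7
(row=1, col=2): c = 0.2800 + 0.2675i → escape time 7
(row=1, col=3): c = 0.7600 + 0.2675i → escape time 3
(row=2, col=0): c = -0.6800 + -0.1850i → escape time 7
(row=2, col=1): c = -0.2000 + -0.1850i → escape time 7
(row=2, col=2): c = 0.2800 + -0.1850i → escape time 7
(row=2, col=3): c = 0.7600 + -0.1850i → escape time 3
(row=3, col=0): c = -0.6800 + -0.6375i → escape time 6
(row=3, col=1): c = -0.2000 + -0.6375i → escape time 7
(row=3, col=2): c = 0.2800 + -0.6375i → escape time 7
(row=3, col=3): c = 0.7600 + -0.6375i → escape time 3
(row=4, col=0): c = -0.6800 + -1.0900i → escape time 3
(row=4, col=1): c = -0.2000 + -1.0900i → escape time 7
(row=4, col=2): c = 0.2800 + -1.0900i → escape time 3
(row=4, col=3): c = 0.7600 + -1.0900i → escape time 2

Answer: 5763
7773
7773
6773
3732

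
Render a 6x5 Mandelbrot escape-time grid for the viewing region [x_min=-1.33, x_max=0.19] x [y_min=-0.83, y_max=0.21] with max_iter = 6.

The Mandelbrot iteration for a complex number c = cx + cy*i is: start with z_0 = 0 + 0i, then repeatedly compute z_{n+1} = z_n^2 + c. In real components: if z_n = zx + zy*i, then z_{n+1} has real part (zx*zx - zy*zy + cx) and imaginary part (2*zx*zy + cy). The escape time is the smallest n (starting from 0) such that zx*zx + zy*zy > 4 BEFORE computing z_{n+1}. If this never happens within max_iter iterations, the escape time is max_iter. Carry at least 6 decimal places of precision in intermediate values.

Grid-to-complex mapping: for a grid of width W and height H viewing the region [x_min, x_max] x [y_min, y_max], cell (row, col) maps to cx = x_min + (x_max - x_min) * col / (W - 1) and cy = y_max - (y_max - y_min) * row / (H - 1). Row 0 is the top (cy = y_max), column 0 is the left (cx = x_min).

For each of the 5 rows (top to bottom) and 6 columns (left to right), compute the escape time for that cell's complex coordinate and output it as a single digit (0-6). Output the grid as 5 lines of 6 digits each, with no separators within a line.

(row=0, col=0): c = -1.3300 + 0.2100i → escape time 6
(row=0, col=1): c = -1.0260 + 0.2100i → escape time 6
(row=0, col=2): c = -0.7220 + 0.2100i → escape time 6
(row=0, col=3): c = -0.4180 + 0.2100i → escape time 6
(row=0, col=4): c = -0.1140 + 0.2100i → escape time 6
(row=0, col=5): c = 0.1900 + 0.2100i → escape time 6
(row=1, col=0): c = -1.3300 + -0.0500i → escape time 6
(row=1, col=1): c = -1.0260 + -0.0500i → escape time 6
(row=1, col=2): c = -0.7220 + -0.0500i → escape time 6
(row=1, col=3): c = -0.4180 + -0.0500i → escape time 6
(row=1, col=4): c = -0.1140 + -0.0500i → escape time 6
(row=1, col=5): c = 0.1900 + -0.0500i → escape time 6
(row=2, col=0): c = -1.3300 + -0.3100i → escape time 6
(row=2, col=1): c = -1.0260 + -0.3100i → escape time 6
(row=2, col=2): c = -0.7220 + -0.3100i → escape time 6
(row=2, col=3): c = -0.4180 + -0.3100i → escape time 6
(row=2, col=4): c = -0.1140 + -0.3100i → escape time 6
(row=2, col=5): c = 0.1900 + -0.3100i → escape time 6
(row=3, col=0): c = -1.3300 + -0.5700i → escape time 3
(row=3, col=1): c = -1.0260 + -0.5700i → escape time 5
(row=3, col=2): c = -0.7220 + -0.5700i → escape time 6
(row=3, col=3): c = -0.4180 + -0.5700i → escape time 6
(row=3, col=4): c = -0.1140 + -0.5700i → escape time 6
(row=3, col=5): c = 0.1900 + -0.5700i → escape time 6
(row=4, col=0): c = -1.3300 + -0.8300i → escape time 3
(row=4, col=1): c = -1.0260 + -0.8300i → escape time 3
(row=4, col=2): c = -0.7220 + -0.8300i → escape time 4
(row=4, col=3): c = -0.4180 + -0.8300i → escape time 6
(row=4, col=4): c = -0.1140 + -0.8300i → escape time 6
(row=4, col=5): c = 0.1900 + -0.8300i → escape time 5

Answer: 666666
666666
666666
356666
334665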